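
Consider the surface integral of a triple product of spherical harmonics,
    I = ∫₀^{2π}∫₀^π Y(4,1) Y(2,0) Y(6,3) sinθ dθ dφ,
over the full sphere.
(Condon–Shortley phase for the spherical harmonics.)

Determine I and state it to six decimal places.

0.000000

1 + 0 + 3 = 4 ≠ 0: azimuthal integral kills it; I = 0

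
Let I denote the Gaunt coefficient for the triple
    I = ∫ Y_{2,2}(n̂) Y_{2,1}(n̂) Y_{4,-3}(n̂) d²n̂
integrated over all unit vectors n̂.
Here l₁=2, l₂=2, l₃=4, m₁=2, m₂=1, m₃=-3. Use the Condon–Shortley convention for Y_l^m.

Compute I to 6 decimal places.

Checks pass: Σm=0; 8 even; l₃=4∈[0,4].
(2·2+1)(2·2+1)(2·4+1) = 225
Δ: 0! 4! 4! / 9! → 1/630
sum: t=0:+1/16 = 1/16
3j²(2 2 4; 0 0 0) = Δ·Π!·Σ² = 2/35  (sign +1)
sum: t=0:+1/144 = 1/144
3j²(2 2 4; 2 1 -3) = Δ·Π!·Σ² = 1/18  (sign -1)
combine: 4πI² = 225·2/35·1/18 = 5/7
take √, sign -1: I = -0.23841361

-0.238414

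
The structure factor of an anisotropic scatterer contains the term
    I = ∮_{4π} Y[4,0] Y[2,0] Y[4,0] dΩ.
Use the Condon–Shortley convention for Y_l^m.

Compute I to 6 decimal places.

m-sum 0 ✓  L=10 even ✓  2≤4≤6 ✓
Π(2lᵢ+1) = 9×5×9 = 405
triangle coeff Δ(4,2,4) = 1/13860
Σ_t [0,2]: t=0:+1/192 t=1:−1/36 t=2:+1/192 = -5/288
(3j)²=20/693 [(4 2 4; 0 0 0)], sign=-1
(m-triple is (0,0,0) — same symbol as above.)
⇒ 4πI² = 2000/5929
I = (+1)√(2000/5929/(4π)) = 0.16383977

0.163840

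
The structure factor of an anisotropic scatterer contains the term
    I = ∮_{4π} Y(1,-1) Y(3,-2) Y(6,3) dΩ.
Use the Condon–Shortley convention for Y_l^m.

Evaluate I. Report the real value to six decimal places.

0.000000

triangle: need 2≤l₃≤4, have 6; I=0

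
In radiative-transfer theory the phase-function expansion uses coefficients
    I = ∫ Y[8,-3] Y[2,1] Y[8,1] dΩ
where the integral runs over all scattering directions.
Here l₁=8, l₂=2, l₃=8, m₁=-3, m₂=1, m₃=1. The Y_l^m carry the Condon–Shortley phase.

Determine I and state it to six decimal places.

m-sum = -3 + 1 + 1 = -1 ≠ 0 ⇒ I = 0

0.000000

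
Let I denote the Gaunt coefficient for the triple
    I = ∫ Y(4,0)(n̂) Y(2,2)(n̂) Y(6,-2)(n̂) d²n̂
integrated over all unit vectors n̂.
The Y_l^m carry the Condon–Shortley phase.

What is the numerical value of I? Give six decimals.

0.133065

Rules hold: Σm=0, L=12 even, 2≤6≤6.
N = 9·5·13 = 585
Δ = 0!·8!·4!/13! = 1/6435
Racah Σ t=0..0: t=0:+1/2304 = 1/2304
⇒ 3j(4 2 6; 0 0 0)² = 5/143, sgn +1
Racah Σ t=0..0: t=0:+1/13824 = 1/13824
⇒ 3j(4 2 6; 0 2 -2)² = 14/1287, sgn +1
4πI² = N·(3j₀)²·(3jₘ)² = 350/1573
I = +1·√(0.222505/4π) = 0.13306527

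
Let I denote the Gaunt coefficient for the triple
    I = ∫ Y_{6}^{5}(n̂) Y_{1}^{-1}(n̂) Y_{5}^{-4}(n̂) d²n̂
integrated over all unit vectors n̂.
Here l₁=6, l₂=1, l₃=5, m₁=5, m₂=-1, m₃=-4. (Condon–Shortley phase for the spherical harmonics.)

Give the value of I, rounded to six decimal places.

-0.303018

m-sum 0 ✓  L=12 even ✓  5≤5≤7 ✓
Π(2lᵢ+1) = 13×3×11 = 429
triangle coeff Δ(6,1,5) = 1/858
Σ_t [1,1]: t=1:−1/14400 = -1/14400
(3j)²=6/143 [(6 1 5; 0 0 0)], sign=+1
Σ_t [0,0]: t=0:+1/725760 = 1/725760
(3j)²=5/78 [(6 1 5; 5 -1 -4)], sign=-1
⇒ 4πI² = 15/13
I = (-1)√(15/13/(4π)) = -0.30301841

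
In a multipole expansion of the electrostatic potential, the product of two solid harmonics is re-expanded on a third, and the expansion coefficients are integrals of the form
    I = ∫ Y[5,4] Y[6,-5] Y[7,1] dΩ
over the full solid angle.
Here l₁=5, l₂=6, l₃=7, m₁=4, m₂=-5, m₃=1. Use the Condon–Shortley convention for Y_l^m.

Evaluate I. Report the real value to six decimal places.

Checks pass: Σm=0; 18 even; l₃=7∈[1,11].
(2·5+1)(2·6+1)(2·7+1) = 2145
Δ: 4! 6! 8! / 19! → 1/174594420
sum: t=0:+1/4147200 t=1:−1/207360 t=2:+1/82944 t=3:−1/207360 t=4:+1/4147200 = 1/345600
3j²(5 6 7; 0 0 0) = Δ·Π!·Σ² = 420/46189  (sign -1)
sum: t=0:+1/14515200 t=1:−1/174182400 = 11/174182400
3j²(5 6 7; 4 -5 1) = Δ·Π!·Σ² = 121/12597  (sign +1)
combine: 4πI² = 2145·420/46189·121/12597 = 254100/1356277
take √, sign -1: I = -0.12210212

-0.122102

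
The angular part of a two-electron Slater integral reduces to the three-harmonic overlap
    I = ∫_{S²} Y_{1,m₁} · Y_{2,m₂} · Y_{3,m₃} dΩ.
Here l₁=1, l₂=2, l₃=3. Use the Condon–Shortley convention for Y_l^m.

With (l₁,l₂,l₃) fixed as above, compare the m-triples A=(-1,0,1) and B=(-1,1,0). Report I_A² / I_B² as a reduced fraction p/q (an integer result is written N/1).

Same 1,2,3: normalisation and zero-m 3j drop out of the ratio.
A: Δ: 0! 2! 4! / 7! → 1/105; sum: t=0:+1/8 = 1/8; 3j²(1 2 3; -1 0 1) = Δ·Π!·Σ² = 2/35  (sign +1)
B: Δ: 0! 2! 4! / 7! → 1/105; sum: t=0:+1/12 = 1/12; 3j²(1 2 3; -1 1 0) = Δ·Π!·Σ² = 1/35  (sign -1)
I_A²/I_B² = (2/35)/(1/35) = 2/1

2/1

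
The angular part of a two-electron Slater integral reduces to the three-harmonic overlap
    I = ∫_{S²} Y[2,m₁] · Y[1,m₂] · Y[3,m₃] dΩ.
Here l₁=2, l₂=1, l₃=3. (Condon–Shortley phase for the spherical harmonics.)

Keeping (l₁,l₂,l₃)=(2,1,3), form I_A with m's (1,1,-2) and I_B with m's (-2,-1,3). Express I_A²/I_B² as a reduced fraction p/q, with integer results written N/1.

2/3

Same 2,1,3: normalisation and zero-m 3j drop out of the ratio.
A: Δ: 0! 4! 2! / 7! → 1/105; sum: t=0:+1/12 = 1/12; 3j²(2 1 3; 1 1 -2) = Δ·Π!·Σ² = 2/21  (sign -1)
B: Δ: 0! 4! 2! / 7! → 1/105; sum: t=0:+1/48 = 1/48; 3j²(2 1 3; -2 -1 3) = Δ·Π!·Σ² = 1/7  (sign +1)
I_A²/I_B² = (2/21)/(1/7) = 2/3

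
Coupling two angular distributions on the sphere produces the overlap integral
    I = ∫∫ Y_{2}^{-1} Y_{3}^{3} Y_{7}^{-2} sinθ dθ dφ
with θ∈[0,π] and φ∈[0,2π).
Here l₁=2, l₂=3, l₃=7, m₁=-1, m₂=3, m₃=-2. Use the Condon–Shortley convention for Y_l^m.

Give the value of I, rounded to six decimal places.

0.000000

triangle: need 1≤l₃≤5, have 7; I=0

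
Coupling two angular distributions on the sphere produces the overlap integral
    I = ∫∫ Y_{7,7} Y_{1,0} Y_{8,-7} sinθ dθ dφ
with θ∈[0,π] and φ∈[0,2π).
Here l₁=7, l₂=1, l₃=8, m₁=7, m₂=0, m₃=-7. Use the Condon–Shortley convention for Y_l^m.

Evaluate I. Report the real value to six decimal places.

-0.118504

Checks pass: Σm=0; 16 even; l₃=8∈[6,8].
(2·7+1)(2·1+1)(2·8+1) = 765
Δ: 0! 14! 2! / 17! → 1/2040
sum: t=0:+1/25401600 = 1/25401600
3j²(7 1 8; 0 0 0) = Δ·Π!·Σ² = 8/255  (sign +1)
sum: t=0:+1/87178291200 = 1/87178291200
3j²(7 1 8; 7 0 -7) = Δ·Π!·Σ² = 1/136  (sign -1)
combine: 4πI² = 765·8/255·1/136 = 3/17
take √, sign -1: I = -0.11850352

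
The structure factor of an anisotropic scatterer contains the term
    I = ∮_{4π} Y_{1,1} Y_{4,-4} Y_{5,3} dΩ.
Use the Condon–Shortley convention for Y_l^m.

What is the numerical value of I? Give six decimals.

Checks pass: Σm=0; 10 even; l₃=5∈[3,5].
(2·1+1)(2·4+1)(2·5+1) = 297
Δ: 0! 2! 8! / 11! → 1/495
sum: t=0:+1/576 = 1/576
3j²(1 4 5; 0 0 0) = Δ·Π!·Σ² = 5/99  (sign -1)
sum: t=0:+1/80640 = 1/80640
3j²(1 4 5; 1 -4 3) = Δ·Π!·Σ² = 1/495  (sign +1)
combine: 4πI² = 297·5/99·1/495 = 1/33
take √, sign -1: I = -0.04910640

-0.049106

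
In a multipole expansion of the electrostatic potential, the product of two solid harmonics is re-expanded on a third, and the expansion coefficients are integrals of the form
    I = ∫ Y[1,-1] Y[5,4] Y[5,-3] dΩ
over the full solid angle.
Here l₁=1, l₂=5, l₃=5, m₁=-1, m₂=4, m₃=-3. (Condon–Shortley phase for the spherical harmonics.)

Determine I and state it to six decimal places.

Σlᵢ=11 odd — θ-integrand is odd under cosθ→−cosθ; I=0

0.000000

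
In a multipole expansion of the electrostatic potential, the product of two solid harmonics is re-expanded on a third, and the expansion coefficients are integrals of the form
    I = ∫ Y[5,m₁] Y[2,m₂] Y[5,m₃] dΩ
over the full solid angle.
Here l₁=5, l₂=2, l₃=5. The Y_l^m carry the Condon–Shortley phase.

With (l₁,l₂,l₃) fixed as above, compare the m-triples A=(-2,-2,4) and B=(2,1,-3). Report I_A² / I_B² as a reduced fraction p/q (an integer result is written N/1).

18/25

Same 5,2,5: normalisation and zero-m 3j drop out of the ratio.
A: Δ: 2! 8! 2! / 13! → 1/38610; sum: t=0:+1/20160 = 1/20160; 3j²(5 2 5; -2 -2 4) = Δ·Π!·Σ² = 12/715  (sign -1)
B: Δ: 2! 8! 2! / 13! → 1/38610; sum: t=1:−1/2880 t=2:+1/10080 = -1/4032; 3j²(5 2 5; 2 1 -3) = Δ·Π!·Σ² = 10/429  (sign -1)
I_A²/I_B² = (12/715)/(10/429) = 18/25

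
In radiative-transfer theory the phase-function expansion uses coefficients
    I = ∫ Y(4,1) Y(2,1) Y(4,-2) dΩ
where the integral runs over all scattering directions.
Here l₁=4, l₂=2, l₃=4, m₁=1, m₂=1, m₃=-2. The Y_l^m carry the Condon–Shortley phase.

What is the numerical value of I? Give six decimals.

0.127700

Checks pass: Σm=0; 10 even; l₃=4∈[2,6].
(2·4+1)(2·2+1)(2·4+1) = 405
Δ: 2! 6! 2! / 11! → 1/13860
sum: t=0:+1/192 t=1:−1/36 t=2:+1/192 = -5/288
3j²(4 2 4; 0 0 0) = Δ·Π!·Σ² = 20/693  (sign -1)
sum: t=1:−1/96 t=2:+1/240 = -1/160
3j²(4 2 4; 1 1 -2) = Δ·Π!·Σ² = 27/1540  (sign -1)
combine: 4πI² = 405·20/693·27/1540 = 1215/5929
take √, sign +1: I = 0.12770047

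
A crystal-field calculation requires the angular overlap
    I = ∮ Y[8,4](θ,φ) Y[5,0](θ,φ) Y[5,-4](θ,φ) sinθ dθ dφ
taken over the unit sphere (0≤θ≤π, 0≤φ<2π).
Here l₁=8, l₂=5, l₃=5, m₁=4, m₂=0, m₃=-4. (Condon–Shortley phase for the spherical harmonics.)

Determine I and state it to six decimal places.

Checks pass: Σm=0; 18 even; l₃=5∈[3,13].
(2·8+1)(2·5+1)(2·5+1) = 2057
Δ: 8! 8! 2! / 19! → 1/37413090
sum: t=3:−1/1036800 t=4:+1/331776 t=5:−1/1036800 = 1/921600
3j²(8 5 5; 0 0 0) = Δ·Π!·Σ² = 490/46189  (sign -1)
sum: t=3:−1/7257600 t=4:+1/23224320 = -11/116121600
3j²(8 5 5; 4 0 -4) = Δ·Π!·Σ² = 121/8398  (sign +1)
combine: 4πI² = 2057·490/46189·121/8398 = 326095/1037153
take √, sign -1: I = -0.15817787

-0.158178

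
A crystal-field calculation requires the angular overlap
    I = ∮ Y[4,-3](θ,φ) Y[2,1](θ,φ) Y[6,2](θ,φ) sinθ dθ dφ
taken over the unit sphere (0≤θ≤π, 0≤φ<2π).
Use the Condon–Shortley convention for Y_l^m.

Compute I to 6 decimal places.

Checks pass: Σm=0; 12 even; l₃=6∈[2,6].
(2·4+1)(2·2+1)(2·6+1) = 585
Δ: 0! 8! 4! / 13! → 1/6435
sum: t=0:+1/2304 = 1/2304
3j²(4 2 6; 0 0 0) = Δ·Π!·Σ² = 5/143  (sign +1)
sum: t=0:+1/30240 = 1/30240
3j²(4 2 6; -3 1 2) = Δ·Π!·Σ² = 32/6435  (sign +1)
combine: 4πI² = 585·5/143·32/6435 = 160/1573
take √, sign +1: I = 0.08996855

0.089969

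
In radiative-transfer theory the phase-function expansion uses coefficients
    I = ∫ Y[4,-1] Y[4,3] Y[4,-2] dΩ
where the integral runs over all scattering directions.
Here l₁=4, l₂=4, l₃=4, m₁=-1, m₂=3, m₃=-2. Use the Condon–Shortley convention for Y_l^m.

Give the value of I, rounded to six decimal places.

Checks pass: Σm=0; 12 even; l₃=4∈[0,8].
(2·4+1)(2·4+1)(2·4+1) = 729
Δ: 4! 4! 4! / 13! → 1/450450
sum: t=0:+1/13824 t=1:−1/216 t=2:+1/64 t=3:−1/216 t=4:+1/13824 = 5/768
3j²(4 4 4; 0 0 0) = Δ·Π!·Σ² = 18/1001  (sign +1)
sum: t=3:−1/576 t=4:+1/864 = -1/1728
3j²(4 4 4; -1 3 -2) = Δ·Π!·Σ² = 5/1287  (sign -1)
combine: 4πI² = 729·18/1001·5/1287 = 7290/143143
take √, sign -1: I = -0.06366105

-0.063661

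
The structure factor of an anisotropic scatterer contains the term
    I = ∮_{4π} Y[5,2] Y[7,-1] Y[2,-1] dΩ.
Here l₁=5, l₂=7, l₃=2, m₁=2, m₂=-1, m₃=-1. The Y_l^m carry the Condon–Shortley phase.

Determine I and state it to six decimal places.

-0.143343

Rules hold: Σm=0, L=14 even, 2≤2≤12.
N = 11·15·5 = 825
Δ = 10!·0!·4!/15! = 1/15015
Racah Σ t=5..5: t=5:−1/57600 = -1/57600
⇒ 3j(5 7 2; 0 0 0)² = 21/715, sgn -1
Racah Σ t=3..3: t=3:−1/181440 = -1/181440
⇒ 3j(5 7 2; 2 -1 -1)² = 32/3003, sgn +1
4πI² = N·(3j₀)²·(3jₘ)² = 480/1859
I = -1·√(0.258203/4π) = -0.14334284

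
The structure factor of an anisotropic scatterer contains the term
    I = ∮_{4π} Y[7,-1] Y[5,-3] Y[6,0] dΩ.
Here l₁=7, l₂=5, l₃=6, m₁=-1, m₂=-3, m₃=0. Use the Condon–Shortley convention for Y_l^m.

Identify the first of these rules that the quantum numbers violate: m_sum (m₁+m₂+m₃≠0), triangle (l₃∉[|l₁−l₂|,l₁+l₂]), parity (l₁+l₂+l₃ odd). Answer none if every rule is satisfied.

m_sum

Σmᵢ = -4  ✗
l₃∈[|l₁−l₂|,l₁+l₂]=[2,12], have l₃=6
Σlᵢ = 18 ⇒ even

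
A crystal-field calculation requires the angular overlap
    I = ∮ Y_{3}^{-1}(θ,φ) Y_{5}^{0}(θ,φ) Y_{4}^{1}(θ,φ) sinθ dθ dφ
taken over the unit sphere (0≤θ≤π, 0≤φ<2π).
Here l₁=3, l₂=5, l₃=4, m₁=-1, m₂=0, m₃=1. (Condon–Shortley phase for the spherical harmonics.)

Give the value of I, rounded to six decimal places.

-0.009577

Checks pass: Σm=0; 12 even; l₃=4∈[2,8].
(2·3+1)(2·5+1)(2·4+1) = 693
Δ: 4! 2! 6! / 13! → 1/180180
sum: t=1:−1/576 t=2:+1/144 t=3:−1/576 = 1/288
3j²(3 5 4; 0 0 0) = Δ·Π!·Σ² = 20/1001  (sign +1)
sum: t=2:+1/288 t=3:−1/288 t=4:+1/5760 = 1/5760
3j²(3 5 4; -1 0 1) = Δ·Π!·Σ² = 1/12012  (sign -1)
combine: 4πI² = 693·20/1001·1/12012 = 15/13013
take √, sign -1: I = -0.00957750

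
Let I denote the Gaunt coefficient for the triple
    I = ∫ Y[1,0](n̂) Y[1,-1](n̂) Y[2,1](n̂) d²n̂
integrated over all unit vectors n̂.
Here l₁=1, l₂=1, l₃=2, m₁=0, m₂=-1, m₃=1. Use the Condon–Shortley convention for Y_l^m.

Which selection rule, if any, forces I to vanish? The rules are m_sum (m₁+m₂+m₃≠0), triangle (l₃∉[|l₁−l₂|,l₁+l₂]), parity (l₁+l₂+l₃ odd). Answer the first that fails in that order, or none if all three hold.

Σmᵢ = 0  ✓
l₃∈[|l₁−l₂|,l₁+l₂]=[0,2], have l₃=2  ✓
Σlᵢ = 4 ⇒ even  ✓

none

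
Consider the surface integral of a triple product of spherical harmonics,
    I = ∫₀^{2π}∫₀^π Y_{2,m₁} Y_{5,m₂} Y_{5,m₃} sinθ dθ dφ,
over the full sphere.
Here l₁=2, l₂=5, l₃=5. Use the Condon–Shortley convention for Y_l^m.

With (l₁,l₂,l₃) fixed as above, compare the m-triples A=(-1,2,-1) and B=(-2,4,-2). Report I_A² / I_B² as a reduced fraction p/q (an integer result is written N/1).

7/12

l's match ⇒ only the (l;m) 3-j factors differ between A and B.
A: triangle coeff Δ(2,5,5) = 1/38610; Σ_t [1,2]: t=1:−1/2880 t=2:+1/1440 = 1/2880; (3j)²=7/715 [(2 5 5; -1 2 -1)], sign=+1
B: triangle coeff Δ(2,5,5) = 1/38610; Σ_t [2,2]: t=2:+1/20160 = 1/20160; (3j)²=12/715 [(2 5 5; -2 4 -2)], sign=-1
I_A²/I_B² = (7/715)/(12/715) = 7/12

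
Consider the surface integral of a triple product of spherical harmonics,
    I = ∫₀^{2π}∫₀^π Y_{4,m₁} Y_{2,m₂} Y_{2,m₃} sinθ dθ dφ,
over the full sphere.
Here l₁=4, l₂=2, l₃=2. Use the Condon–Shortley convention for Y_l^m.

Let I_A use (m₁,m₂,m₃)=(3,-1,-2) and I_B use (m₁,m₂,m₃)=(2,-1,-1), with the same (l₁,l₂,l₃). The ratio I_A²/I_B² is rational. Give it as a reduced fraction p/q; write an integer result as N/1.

7/8

Shared (l₁,l₂,l₃)=(4,2,2): N and (l;000)² cancel in I_A²/I_B².
A: Δ = 4!·4!·0!/9! = 1/630; Racah Σ t=1..1: t=1:−1/144 = -1/144; ⇒ 3j(4 2 2; 3 -1 -2)² = 1/18, sgn -1
B: Δ = 4!·4!·0!/9! = 1/630; Racah Σ t=1..1: t=1:−1/36 = -1/36; ⇒ 3j(4 2 2; 2 -1 -1)² = 4/63, sgn +1
I_A²/I_B² = (1/18)/(4/63) = 7/8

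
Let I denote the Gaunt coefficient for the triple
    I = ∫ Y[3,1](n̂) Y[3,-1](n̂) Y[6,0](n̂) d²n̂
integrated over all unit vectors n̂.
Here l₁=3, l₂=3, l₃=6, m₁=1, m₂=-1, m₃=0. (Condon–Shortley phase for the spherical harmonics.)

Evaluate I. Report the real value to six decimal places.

0.177816

Checks pass: Σm=0; 12 even; l₃=6∈[0,6].
(2·3+1)(2·3+1)(2·6+1) = 637
Δ: 0! 6! 6! / 13! → 1/12012
sum: t=0:+1/1296 = 1/1296
3j²(3 3 6; 0 0 0) = Δ·Π!·Σ² = 100/3003  (sign +1)
sum: t=0:+1/2304 = 1/2304
3j²(3 3 6; 1 -1 0) = Δ·Π!·Σ² = 75/4004  (sign +1)
combine: 4πI² = 637·100/3003·75/4004 = 625/1573
take √, sign +1: I = 0.17781595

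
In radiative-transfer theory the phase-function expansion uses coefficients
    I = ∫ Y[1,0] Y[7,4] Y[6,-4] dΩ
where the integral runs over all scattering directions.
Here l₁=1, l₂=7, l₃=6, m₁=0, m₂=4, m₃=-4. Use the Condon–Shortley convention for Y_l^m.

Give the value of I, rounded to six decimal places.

0.201000

Checks pass: Σm=0; 14 even; l₃=6∈[6,8].
(2·1+1)(2·7+1)(2·6+1) = 585
Δ: 2! 0! 12! / 15! → 1/1365
sum: t=1:−1/518400 = -1/518400
3j²(1 7 6; 0 0 0) = Δ·Π!·Σ² = 7/195  (sign -1)
sum: t=1:−1/7257600 = -1/7257600
3j²(1 7 6; 0 4 -4) = Δ·Π!·Σ² = 11/455  (sign -1)
combine: 4πI² = 585·7/195·11/455 = 33/65
take √, sign +1: I = 0.20099968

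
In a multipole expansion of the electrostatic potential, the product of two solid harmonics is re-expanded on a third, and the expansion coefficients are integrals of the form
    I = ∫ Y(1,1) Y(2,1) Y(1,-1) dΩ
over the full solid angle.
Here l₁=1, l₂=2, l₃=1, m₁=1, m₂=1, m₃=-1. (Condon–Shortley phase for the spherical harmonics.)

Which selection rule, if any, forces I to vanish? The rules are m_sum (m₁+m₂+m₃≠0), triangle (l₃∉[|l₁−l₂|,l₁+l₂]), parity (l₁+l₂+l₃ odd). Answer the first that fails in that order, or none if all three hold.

m₁+m₂+m₃ = 1 + 1 − 1 = 1  ✗
triangle: |1−2|=1 ≤ l₃=1 ≤ 1+2=3
parity: l₁+l₂+l₃ = 4 is even

m_sum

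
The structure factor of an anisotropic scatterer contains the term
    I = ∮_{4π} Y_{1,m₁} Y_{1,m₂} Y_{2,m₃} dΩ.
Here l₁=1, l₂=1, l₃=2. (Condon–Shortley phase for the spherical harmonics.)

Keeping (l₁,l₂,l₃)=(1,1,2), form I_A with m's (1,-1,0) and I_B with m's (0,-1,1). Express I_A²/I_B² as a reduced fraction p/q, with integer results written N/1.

1/3

l's match ⇒ only the (l;m) 3-j factors differ between A and B.
A: triangle coeff Δ(1,1,2) = 1/30; Σ_t [0,0]: t=0:+1/4 = 1/4; (3j)²=1/30 [(1 1 2; 1 -1 0)], sign=+1
B: triangle coeff Δ(1,1,2) = 1/30; Σ_t [0,0]: t=0:+1/2 = 1/2; (3j)²=1/10 [(1 1 2; 0 -1 1)], sign=-1
I_A²/I_B² = (1/30)/(1/10) = 1/3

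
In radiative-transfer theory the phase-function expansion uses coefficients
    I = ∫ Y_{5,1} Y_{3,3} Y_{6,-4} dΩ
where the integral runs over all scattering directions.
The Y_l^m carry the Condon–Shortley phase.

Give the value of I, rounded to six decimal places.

-0.190675

Checks pass: Σm=0; 14 even; l₃=6∈[2,8].
(2·5+1)(2·3+1)(2·6+1) = 1001
Δ: 2! 8! 4! / 15! → 1/675675
sum: t=0:+1/8640 t=1:−1/2304 t=2:+1/8640 = -7/34560
3j²(5 3 6; 0 0 0) = Δ·Π!·Σ² = 7/429  (sign -1)
sum: t=2:+1/69120 = 1/69120
3j²(5 3 6; 1 3 -4) = Δ·Π!·Σ² = 4/143  (sign +1)
combine: 4πI² = 1001·7/429·4/143 = 196/429
take √, sign -1: I = -0.19067531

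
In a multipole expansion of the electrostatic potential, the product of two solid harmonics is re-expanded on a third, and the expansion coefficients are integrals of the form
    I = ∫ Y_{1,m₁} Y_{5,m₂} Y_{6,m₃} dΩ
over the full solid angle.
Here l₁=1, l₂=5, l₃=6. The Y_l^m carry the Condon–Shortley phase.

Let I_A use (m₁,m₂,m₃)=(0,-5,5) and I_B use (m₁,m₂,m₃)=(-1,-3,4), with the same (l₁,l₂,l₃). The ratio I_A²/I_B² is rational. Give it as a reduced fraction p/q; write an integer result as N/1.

l's match ⇒ only the (l;m) 3-j factors differ between A and B.
A: triangle coeff Δ(1,5,6) = 1/858; Σ_t [0,0]: t=0:+1/3628800 = 1/3628800; (3j)²=1/78 [(1 5 6; 0 -5 5)], sign=-1
B: triangle coeff Δ(1,5,6) = 1/858; Σ_t [0,0]: t=0:+1/161280 = 1/161280; (3j)²=15/286 [(1 5 6; -1 -3 4)], sign=+1
I_A²/I_B² = (1/78)/(15/286) = 11/45

11/45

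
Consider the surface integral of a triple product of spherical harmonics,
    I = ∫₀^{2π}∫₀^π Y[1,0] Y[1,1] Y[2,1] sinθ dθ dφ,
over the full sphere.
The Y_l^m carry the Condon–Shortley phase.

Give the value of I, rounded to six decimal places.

0 + 1 + 1 = 2 ≠ 0: azimuthal integral kills it; I = 0

0.000000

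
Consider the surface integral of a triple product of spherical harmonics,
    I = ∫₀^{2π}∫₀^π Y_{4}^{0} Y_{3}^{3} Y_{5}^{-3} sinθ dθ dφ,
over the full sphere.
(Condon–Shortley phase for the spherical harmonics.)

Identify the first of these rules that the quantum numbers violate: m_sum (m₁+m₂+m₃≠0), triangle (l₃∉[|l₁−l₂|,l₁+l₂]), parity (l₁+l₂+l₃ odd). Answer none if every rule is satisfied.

m₁+m₂+m₃ = 0 + 3 − 3 = 0  ✓
triangle: |4−3|=1 ≤ l₃=5 ≤ 4+3=7  ✓
parity: l₁+l₂+l₃ = 12 is even  ✓

none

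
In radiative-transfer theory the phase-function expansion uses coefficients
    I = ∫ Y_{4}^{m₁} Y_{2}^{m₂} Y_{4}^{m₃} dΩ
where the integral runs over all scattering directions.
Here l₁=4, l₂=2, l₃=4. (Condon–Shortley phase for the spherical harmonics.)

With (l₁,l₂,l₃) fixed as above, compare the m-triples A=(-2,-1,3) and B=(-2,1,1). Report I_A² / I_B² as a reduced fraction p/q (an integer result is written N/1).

175/81

Shared (l₁,l₂,l₃)=(4,2,4): N and (l;000)² cancel in I_A²/I_B².
A: Δ = 2!·6!·2!/11! = 1/13860; Racah Σ t=0..1: t=0:+1/1440 t=1:−1/240 = -1/288; ⇒ 3j(4 2 4; -2 -1 3)² = 5/132, sgn +1
B: Δ = 2!·6!·2!/11! = 1/13860; Racah Σ t=1..2: t=1:−1/240 t=2:+1/96 = 1/160; ⇒ 3j(4 2 4; -2 1 1)² = 27/1540, sgn -1
I_A²/I_B² = (5/132)/(27/1540) = 175/81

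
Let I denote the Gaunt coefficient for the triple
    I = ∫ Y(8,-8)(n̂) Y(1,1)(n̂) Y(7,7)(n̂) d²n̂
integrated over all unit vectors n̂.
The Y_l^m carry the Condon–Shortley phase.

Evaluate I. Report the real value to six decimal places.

0.335179

m-sum 0 ✓  L=16 even ✓  7≤7≤9 ✓
Π(2lᵢ+1) = 17×3×15 = 765
triangle coeff Δ(8,1,7) = 1/2040
Σ_t [1,1]: t=1:−1/25401600 = -1/25401600
(3j)²=8/255 [(8 1 7; 0 0 0)], sign=+1
Σ_t [2,2]: t=2:+1/174356582400 = 1/174356582400
(3j)²=1/17 [(8 1 7; -8 1 7)], sign=+1
⇒ 4πI² = 24/17
I = (+1)√(24/17/(4π)) = 0.33517856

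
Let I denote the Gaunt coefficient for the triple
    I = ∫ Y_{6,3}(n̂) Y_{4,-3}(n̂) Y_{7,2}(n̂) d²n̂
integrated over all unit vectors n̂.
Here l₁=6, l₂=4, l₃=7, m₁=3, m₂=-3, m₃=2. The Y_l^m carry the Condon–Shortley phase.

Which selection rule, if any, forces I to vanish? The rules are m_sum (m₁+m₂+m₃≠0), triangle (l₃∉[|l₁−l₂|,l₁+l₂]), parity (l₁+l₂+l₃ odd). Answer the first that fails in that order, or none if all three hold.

m_sum

Σmᵢ = 2  ✗
l₃∈[|l₁−l₂|,l₁+l₂]=[2,10], have l₃=7
Σlᵢ = 17 ⇒ odd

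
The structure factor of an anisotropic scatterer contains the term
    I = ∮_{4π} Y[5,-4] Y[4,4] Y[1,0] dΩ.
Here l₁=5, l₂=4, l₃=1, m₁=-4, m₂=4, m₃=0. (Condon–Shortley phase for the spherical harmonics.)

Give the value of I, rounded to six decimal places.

m-sum 0 ✓  L=10 even ✓  1≤1≤9 ✓
Π(2lᵢ+1) = 11×9×3 = 297
triangle coeff Δ(5,4,1) = 1/495
Σ_t [4,4]: t=4:+1/576 = 1/576
(3j)²=5/99 [(5 4 1; 0 0 0)], sign=-1
Σ_t [8,8]: t=8:+1/40320 = 1/40320
(3j)²=1/55 [(5 4 1; -4 4 0)], sign=-1
⇒ 4πI² = 3/11
I = (+1)√(3/11/(4π)) = 0.14731920

0.147319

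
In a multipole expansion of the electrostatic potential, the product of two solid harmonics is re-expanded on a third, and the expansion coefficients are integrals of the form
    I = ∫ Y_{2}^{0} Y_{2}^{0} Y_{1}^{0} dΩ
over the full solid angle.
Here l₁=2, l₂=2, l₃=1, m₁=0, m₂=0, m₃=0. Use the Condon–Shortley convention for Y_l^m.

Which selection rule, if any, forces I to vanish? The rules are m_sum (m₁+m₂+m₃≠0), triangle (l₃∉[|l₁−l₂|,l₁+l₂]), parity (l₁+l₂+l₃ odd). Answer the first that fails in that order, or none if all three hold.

azimuthal sum: 0 + 0 + 0 = 0  ✓
0 ≤ 1 ≤ 4 (triangle on l)  ✓
L = 2 + 2 + 1 = 5 (odd)  ✗

parity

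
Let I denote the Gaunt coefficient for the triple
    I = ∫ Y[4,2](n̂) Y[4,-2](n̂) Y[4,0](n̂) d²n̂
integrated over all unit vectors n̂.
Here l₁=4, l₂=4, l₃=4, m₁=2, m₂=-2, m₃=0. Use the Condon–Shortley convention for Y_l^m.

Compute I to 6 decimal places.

Checks pass: Σm=0; 12 even; l₃=4∈[0,8].
(2·4+1)(2·4+1)(2·4+1) = 729
Δ: 4! 4! 4! / 13! → 1/450450
sum: t=0:+1/13824 t=1:−1/216 t=2:+1/64 t=3:−1/216 t=4:+1/13824 = 5/768
3j²(4 4 4; 0 0 0) = Δ·Π!·Σ² = 18/1001  (sign +1)
sum: t=0:+1/384 t=1:−1/216 t=2:+1/2304 = -11/6912
3j²(4 4 4; 2 -2 0) = Δ·Π!·Σ² = 11/1638  (sign -1)
combine: 4πI² = 729·18/1001·11/1638 = 729/8281
take √, sign -1: I = -0.08369845

-0.083698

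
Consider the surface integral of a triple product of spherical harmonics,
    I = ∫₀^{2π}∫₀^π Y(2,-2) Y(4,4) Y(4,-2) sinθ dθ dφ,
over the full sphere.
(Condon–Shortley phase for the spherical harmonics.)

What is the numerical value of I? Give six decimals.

Rules hold: Σm=0, L=10 even, 2≤4≤6.
N = 5·9·9 = 405
Δ = 2!·2!·6!/11! = 1/13860
Racah Σ t=0..2: t=0:+1/192 t=1:−1/36 t=2:+1/192 = -5/288
⇒ 3j(2 4 4; 0 0 0)² = 20/693, sgn -1
Racah Σ t=2..2: t=2:+1/2880 = 1/2880
⇒ 3j(2 4 4; -2 4 -2)² = 2/165, sgn +1
4πI² = N·(3j₀)²·(3jₘ)² = 120/847
I = -1·√(0.141677/4π) = -0.10618031

-0.106180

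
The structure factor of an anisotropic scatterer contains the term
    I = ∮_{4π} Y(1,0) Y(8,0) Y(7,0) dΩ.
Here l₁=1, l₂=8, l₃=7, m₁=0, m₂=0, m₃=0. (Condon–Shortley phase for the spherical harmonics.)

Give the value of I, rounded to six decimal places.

0.244780

Checks pass: Σm=0; 16 even; l₃=7∈[7,9].
(2·1+1)(2·8+1)(2·7+1) = 765
Δ: 2! 0! 14! / 17! → 1/2040
sum: t=1:−1/25401600 = -1/25401600
3j²(1 8 7; 0 0 0) = Δ·Π!·Σ² = 8/255  (sign +1)
(m-triple is (0,0,0) — same symbol as above.)
combine: 4πI² = 765·8/255·8/255 = 64/85
take √, sign +1: I = 0.24477981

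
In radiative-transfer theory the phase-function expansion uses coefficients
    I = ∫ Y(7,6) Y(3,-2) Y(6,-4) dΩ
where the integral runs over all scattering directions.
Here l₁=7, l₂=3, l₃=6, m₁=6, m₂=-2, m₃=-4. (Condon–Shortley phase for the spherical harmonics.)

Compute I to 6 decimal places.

0.183421

m-sum 0 ✓  L=16 even ✓  4≤6≤10 ✓
Π(2lᵢ+1) = 15×7×13 = 1365
triangle coeff Δ(7,3,6) = 1/2042040
Σ_t [1,3]: t=1:−1/207360 t=2:+1/57600 t=3:−1/207360 = 1/129600
(3j)²=168/12155 [(7 3 6; 0 0 0)], sign=+1
Σ_t [0,1]: t=0:+1/8709120 t=1:−1/43545600 = 1/10886400
(3j)²=8/357 [(7 3 6; 6 -2 -4)], sign=+1
⇒ 4πI² = 1344/3179
I = (+1)√(1344/3179/(4π)) = 0.18342116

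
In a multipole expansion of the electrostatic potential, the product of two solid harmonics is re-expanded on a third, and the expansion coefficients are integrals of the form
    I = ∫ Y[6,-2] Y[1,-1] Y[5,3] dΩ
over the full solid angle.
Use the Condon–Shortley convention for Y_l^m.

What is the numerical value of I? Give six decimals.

0.100084

Rules hold: Σm=0, L=12 even, 5≤5≤7.
N = 13·3·11 = 429
Δ = 2!·10!·0!/13! = 1/858
Racah Σ t=1..1: t=1:−1/14400 = -1/14400
⇒ 3j(6 1 5; 0 0 0)² = 6/143, sgn +1
Racah Σ t=0..0: t=0:+1/161280 = 1/161280
⇒ 3j(6 1 5; -2 -1 3)² = 1/143, sgn +1
4πI² = N·(3j₀)²·(3jₘ)² = 18/143
I = +1·√(0.125874/4π) = 0.10008369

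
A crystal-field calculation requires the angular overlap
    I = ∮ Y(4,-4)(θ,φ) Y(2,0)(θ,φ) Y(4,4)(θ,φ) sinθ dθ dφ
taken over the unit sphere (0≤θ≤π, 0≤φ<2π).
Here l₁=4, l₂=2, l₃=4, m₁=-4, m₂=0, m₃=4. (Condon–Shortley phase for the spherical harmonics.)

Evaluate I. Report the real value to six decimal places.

-0.229376

Checks pass: Σm=0; 10 even; l₃=4∈[2,6].
(2·4+1)(2·2+1)(2·4+1) = 405
Δ: 2! 6! 2! / 11! → 1/13860
sum: t=0:+1/192 t=1:−1/36 t=2:+1/192 = -5/288
3j²(4 2 4; 0 0 0) = Δ·Π!·Σ² = 20/693  (sign -1)
sum: t=2:+1/2880 = 1/2880
3j²(4 2 4; -4 0 4) = Δ·Π!·Σ² = 28/495  (sign +1)
combine: 4πI² = 405·20/693·28/495 = 80/121
take √, sign -1: I = -0.22937568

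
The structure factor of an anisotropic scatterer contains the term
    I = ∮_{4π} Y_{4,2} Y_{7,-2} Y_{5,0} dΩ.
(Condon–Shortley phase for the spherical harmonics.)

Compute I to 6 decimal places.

-0.014400

Rules hold: Σm=0, L=16 even, 3≤5≤11.
N = 9·15·11 = 1485
Δ = 6!·2!·8!/17! = 1/6126120
Racah Σ t=2..4: t=2:+1/69120 t=3:−1/20736 t=4:+1/69120 = -1/51840
⇒ 3j(4 7 5; 0 0 0)² = 280/21879, sgn +1
Racah Σ t=0..2: t=0:+1/1036800 t=1:−1/69120 t=2:+1/69120 = 1/1036800
⇒ 3j(4 7 5; 2 -2 0)² = 1/7293, sgn -1
4πI² = N·(3j₀)²·(3jₘ)² = 1400/537251
I = -1·√(0.00260586/4π) = -0.01440026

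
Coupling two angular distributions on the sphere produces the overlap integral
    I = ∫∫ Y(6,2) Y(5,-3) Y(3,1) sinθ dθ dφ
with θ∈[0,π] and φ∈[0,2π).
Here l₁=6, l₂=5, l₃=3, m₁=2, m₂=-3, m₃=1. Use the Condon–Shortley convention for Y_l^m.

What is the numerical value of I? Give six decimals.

m-sum 0 ✓  L=14 even ✓  1≤3≤11 ✓
Π(2lᵢ+1) = 13×11×7 = 1001
triangle coeff Δ(6,5,3) = 1/675675
Σ_t [3,5]: t=3:−1/8640 t=4:+1/2304 t=5:−1/8640 = 7/34560
(3j)²=7/429 [(6 5 3; 0 0 0)], sign=-1
Σ_t [0,2]: t=0:+1/1935360 t=1:−1/30240 t=2:+1/11520 = 1/18432
(3j)²=7/429 [(6 5 3; 2 -3 1)], sign=+1
⇒ 4πI² = 343/1287
I = (-1)√(343/1287/(4π)) = -0.14563067

-0.145631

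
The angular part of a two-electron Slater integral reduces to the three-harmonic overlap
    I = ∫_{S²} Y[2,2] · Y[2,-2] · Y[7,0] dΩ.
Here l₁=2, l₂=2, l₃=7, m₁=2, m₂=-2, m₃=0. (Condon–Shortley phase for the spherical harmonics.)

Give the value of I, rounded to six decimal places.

0.000000

|2−2|≤7≤2+2 violated ⇒ I = 0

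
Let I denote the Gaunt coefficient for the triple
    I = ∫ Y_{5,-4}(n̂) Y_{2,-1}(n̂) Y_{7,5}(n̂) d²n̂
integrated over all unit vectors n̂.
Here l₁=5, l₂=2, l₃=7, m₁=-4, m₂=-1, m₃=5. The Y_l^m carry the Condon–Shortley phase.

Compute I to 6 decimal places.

Rules hold: Σm=0, L=14 even, 3≤7≤7.
N = 11·5·15 = 825
Δ = 0!·10!·4!/15! = 1/15015
Racah Σ t=0..0: t=0:+1/57600 = 1/57600
⇒ 3j(5 2 7; 0 0 0)² = 21/715, sgn -1
Racah Σ t=0..0: t=0:+1/2177280 = 1/2177280
⇒ 3j(5 2 7; -4 -1 5)² = 8/273, sgn +1
4πI² = N·(3j₀)²·(3jₘ)² = 120/169
I = -1·√(0.710059/4π) = -0.23770720

-0.237707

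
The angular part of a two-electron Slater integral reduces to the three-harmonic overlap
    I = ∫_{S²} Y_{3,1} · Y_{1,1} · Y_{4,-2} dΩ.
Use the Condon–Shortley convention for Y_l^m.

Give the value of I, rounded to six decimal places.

0.238414

Checks pass: Σm=0; 8 even; l₃=4∈[2,4].
(2·3+1)(2·1+1)(2·4+1) = 189
Δ: 0! 6! 2! / 9! → 1/252
sum: t=0:+1/36 = 1/36
3j²(3 1 4; 0 0 0) = Δ·Π!·Σ² = 4/63  (sign +1)
sum: t=0:+1/96 = 1/96
3j²(3 1 4; 1 1 -2) = Δ·Π!·Σ² = 5/84  (sign +1)
combine: 4πI² = 189·4/63·5/84 = 5/7
take √, sign +1: I = 0.23841361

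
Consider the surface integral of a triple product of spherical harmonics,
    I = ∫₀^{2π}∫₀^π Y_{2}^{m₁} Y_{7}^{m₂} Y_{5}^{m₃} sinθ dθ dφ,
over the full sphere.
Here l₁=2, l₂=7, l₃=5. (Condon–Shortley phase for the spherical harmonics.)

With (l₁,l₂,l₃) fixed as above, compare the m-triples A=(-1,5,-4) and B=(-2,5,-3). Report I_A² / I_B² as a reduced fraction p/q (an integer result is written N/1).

8/9

l's match ⇒ only the (l;m) 3-j factors differ between A and B.
A: triangle coeff Δ(2,7,5) = 1/15015; Σ_t [3,3]: t=3:−1/2177280 = -1/2177280; (3j)²=8/273 [(2 7 5; -1 5 -4)], sign=+1
B: triangle coeff Δ(2,7,5) = 1/15015; Σ_t [4,4]: t=4:+1/1935360 = 1/1935360; (3j)²=3/91 [(2 7 5; -2 5 -3)], sign=+1
I_A²/I_B² = (8/273)/(3/91) = 8/9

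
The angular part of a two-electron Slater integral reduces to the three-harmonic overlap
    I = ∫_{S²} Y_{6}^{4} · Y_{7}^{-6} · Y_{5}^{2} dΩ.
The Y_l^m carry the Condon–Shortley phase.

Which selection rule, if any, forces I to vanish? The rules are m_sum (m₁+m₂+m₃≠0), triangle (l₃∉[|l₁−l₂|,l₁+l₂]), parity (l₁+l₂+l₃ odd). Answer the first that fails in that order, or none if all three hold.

Σmᵢ = 0  ✓
l₃∈[|l₁−l₂|,l₁+l₂]=[1,13], have l₃=5  ✓
Σlᵢ = 18 ⇒ even  ✓

none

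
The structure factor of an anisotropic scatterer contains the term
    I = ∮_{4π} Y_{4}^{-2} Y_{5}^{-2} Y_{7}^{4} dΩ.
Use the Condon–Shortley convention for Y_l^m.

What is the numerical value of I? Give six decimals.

0.139828

Checks pass: Σm=0; 16 even; l₃=7∈[1,9].
(2·4+1)(2·5+1)(2·7+1) = 1485
Δ: 2! 6! 8! / 17! → 1/6126120
sum: t=0:+1/69120 t=1:−1/20736 t=2:+1/69120 = -1/51840
3j²(4 5 7; 0 0 0) = Δ·Π!·Σ² = 280/21879  (sign +1)
sum: t=0:+1/1036800 t=1:−1/172800 t=2:+1/483840 = -1/362880
3j²(4 5 7; -2 -2 4) = Δ·Π!·Σ² = 20/1547  (sign +1)
combine: 4πI² = 1485·280/21879·20/1547 = 12000/48841
take √, sign +1: I = 0.13982777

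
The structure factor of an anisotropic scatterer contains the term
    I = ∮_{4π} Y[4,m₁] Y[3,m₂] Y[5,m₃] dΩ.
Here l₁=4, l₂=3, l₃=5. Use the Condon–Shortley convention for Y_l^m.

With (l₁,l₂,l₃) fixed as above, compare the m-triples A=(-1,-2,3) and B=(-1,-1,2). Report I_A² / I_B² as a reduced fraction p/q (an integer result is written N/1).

Same 4,3,5: normalisation and zero-m 3j drop out of the ratio.
A: Δ: 2! 6! 4! / 13! → 1/180180; sum: t=0:+1/1440 t=1:−1/1152 = -1/5760; 3j²(4 3 5; -1 -2 3) = Δ·Π!·Σ² = 1/858  (sign -1)
B: Δ: 2! 6! 4! / 13! → 1/180180; sum: t=0:+1/960 t=1:−1/288 t=2:+1/1728 = -1/540; 3j²(4 3 5; -1 -1 2) = Δ·Π!·Σ² = 128/6435  (sign +1)
I_A²/I_B² = (1/858)/(128/6435) = 15/256

15/256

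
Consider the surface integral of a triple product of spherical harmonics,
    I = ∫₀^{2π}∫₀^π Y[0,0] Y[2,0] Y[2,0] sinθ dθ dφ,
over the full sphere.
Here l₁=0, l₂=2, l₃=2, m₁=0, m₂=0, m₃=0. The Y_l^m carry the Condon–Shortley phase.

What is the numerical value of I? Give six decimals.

Checks pass: Σm=0; 4 even; l₃=2∈[2,2].
(2·0+1)(2·2+1)(2·2+1) = 25
Δ: 0! 0! 4! / 5! → 1/5
sum: t=0:+1/4 = 1/4
3j²(0 2 2; 0 0 0) = Δ·Π!·Σ² = 1/5  (sign +1)
(m-triple is (0,0,0) — same symbol as above.)
combine: 4πI² = 25·1/5·1/5 = 1/1
take √, sign +1: I = 0.28209479

0.282095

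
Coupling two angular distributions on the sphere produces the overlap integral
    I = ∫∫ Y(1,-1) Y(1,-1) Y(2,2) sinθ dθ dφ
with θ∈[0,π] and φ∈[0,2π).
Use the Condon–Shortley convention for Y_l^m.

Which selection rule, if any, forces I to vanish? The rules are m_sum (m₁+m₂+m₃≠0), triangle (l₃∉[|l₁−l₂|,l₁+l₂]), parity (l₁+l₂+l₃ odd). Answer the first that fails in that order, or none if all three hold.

azimuthal sum: -1 − 1 + 2 = 0  ✓
0 ≤ 2 ≤ 2 (triangle on l)  ✓
L = 1 + 1 + 2 = 4 (even)  ✓

none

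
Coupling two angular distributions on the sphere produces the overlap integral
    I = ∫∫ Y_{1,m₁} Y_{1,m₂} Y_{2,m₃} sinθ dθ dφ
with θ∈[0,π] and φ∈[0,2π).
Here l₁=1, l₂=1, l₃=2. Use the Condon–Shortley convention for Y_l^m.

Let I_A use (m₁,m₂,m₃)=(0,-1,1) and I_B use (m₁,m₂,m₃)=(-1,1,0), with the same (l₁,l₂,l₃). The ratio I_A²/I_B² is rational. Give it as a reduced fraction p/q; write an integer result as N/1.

Shared (l₁,l₂,l₃)=(1,1,2): N and (l;000)² cancel in I_A²/I_B².
A: Δ = 0!·2!·2!/5! = 1/30; Racah Σ t=0..0: t=0:+1/2 = 1/2; ⇒ 3j(1 1 2; 0 -1 1)² = 1/10, sgn -1
B: Δ = 0!·2!·2!/5! = 1/30; Racah Σ t=0..0: t=0:+1/4 = 1/4; ⇒ 3j(1 1 2; -1 1 0)² = 1/30, sgn +1
I_A²/I_B² = (1/10)/(1/30) = 3/1

3/1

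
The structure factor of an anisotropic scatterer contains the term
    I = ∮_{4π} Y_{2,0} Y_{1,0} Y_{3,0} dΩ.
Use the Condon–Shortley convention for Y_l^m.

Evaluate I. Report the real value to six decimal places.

0.247767

m-sum 0 ✓  L=6 even ✓  1≤3≤3 ✓
Π(2lᵢ+1) = 5×3×7 = 105
triangle coeff Δ(2,1,3) = 1/105
Σ_t [0,0]: t=0:+1/4 = 1/4
(3j)²=3/35 [(2 1 3; 0 0 0)], sign=-1
(m-triple is (0,0,0) — same symbol as above.)
⇒ 4πI² = 27/35
I = (+1)√(27/35/(4π)) = 0.24776670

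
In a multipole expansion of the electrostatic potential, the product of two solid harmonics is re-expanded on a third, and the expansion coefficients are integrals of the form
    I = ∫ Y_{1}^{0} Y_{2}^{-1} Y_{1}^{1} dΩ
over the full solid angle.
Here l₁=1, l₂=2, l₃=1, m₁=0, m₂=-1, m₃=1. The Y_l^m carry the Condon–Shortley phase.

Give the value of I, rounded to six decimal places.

m-sum 0 ✓  L=4 even ✓  1≤1≤3 ✓
Π(2lᵢ+1) = 3×5×3 = 45
triangle coeff Δ(1,2,1) = 1/30
Σ_t [1,1]: t=1:−1/1 = -1/1
(3j)²=2/15 [(1 2 1; 0 0 0)], sign=+1
Σ_t [1,1]: t=1:−1/2 = -1/2
(3j)²=1/10 [(1 2 1; 0 -1 1)], sign=-1
⇒ 4πI² = 3/5
I = (-1)√(3/5/(4π)) = -0.21850969

-0.218510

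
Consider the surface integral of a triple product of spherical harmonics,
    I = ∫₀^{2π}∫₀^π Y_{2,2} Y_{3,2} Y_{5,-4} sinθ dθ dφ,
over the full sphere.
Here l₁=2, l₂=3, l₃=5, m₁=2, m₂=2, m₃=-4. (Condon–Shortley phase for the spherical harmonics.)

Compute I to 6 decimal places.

Rules hold: Σm=0, L=10 even, 1≤5≤5.
N = 5·7·11 = 385
Δ = 0!·4!·6!/11! = 1/2310
Racah Σ t=0..0: t=0:+1/144 = 1/144
⇒ 3j(2 3 5; 0 0 0)² = 10/231, sgn -1
Racah Σ t=0..0: t=0:+1/2880 = 1/2880
⇒ 3j(2 3 5; 2 2 -4)² = 3/55, sgn -1
4πI² = N·(3j₀)²·(3jₘ)² = 10/11
I = +1·√(0.909091/4π) = 0.26896683

0.268967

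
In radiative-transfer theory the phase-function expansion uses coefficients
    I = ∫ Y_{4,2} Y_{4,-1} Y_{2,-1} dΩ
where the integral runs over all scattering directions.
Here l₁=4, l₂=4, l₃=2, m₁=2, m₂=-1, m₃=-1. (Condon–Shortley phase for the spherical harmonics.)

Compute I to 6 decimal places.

Checks pass: Σm=0; 10 even; l₃=2∈[0,8].
(2·4+1)(2·4+1)(2·2+1) = 405
Δ: 6! 2! 2! / 11! → 1/13860
sum: t=2:+1/192 t=3:−1/36 t=4:+1/192 = -5/288
3j²(4 4 2; 0 0 0) = Δ·Π!·Σ² = 20/693  (sign -1)
sum: t=1:−1/240 t=2:+1/96 = 1/160
3j²(4 4 2; 2 -1 -1) = Δ·Π!·Σ² = 27/1540  (sign -1)
combine: 4πI² = 405·20/693·27/1540 = 1215/5929
take √, sign +1: I = 0.12770047

0.127700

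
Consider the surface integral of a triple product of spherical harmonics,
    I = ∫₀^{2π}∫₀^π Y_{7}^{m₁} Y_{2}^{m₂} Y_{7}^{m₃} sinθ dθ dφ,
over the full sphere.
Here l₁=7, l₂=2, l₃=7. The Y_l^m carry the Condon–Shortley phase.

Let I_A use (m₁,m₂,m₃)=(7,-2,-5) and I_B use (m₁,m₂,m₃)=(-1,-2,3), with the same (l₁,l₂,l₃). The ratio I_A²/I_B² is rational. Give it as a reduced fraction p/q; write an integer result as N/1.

91/675

Shared (l₁,l₂,l₃)=(7,2,7): N and (l;000)² cancel in I_A²/I_B².
A: Δ = 2!·12!·2!/17! = 1/185640; Racah Σ t=0..0: t=0:+1/1916006400 = 1/1916006400; ⇒ 3j(7 2 7; 7 -2 -5)² = 1/340, sgn +1
B: Δ = 2!·12!·2!/17! = 1/185640; Racah Σ t=0..0: t=0:+1/3870720 = 1/3870720; ⇒ 3j(7 2 7; -1 -2 3)² = 135/6188, sgn +1
I_A²/I_B² = (1/340)/(135/6188) = 91/675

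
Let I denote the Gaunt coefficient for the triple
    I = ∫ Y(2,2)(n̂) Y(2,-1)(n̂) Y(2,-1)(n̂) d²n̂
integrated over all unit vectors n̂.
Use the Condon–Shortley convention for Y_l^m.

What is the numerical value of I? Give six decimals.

0.220728

Checks pass: Σm=0; 6 even; l₃=2∈[0,4].
(2·2+1)(2·2+1)(2·2+1) = 125
Δ: 2! 2! 2! / 7! → 1/630
sum: t=0:+1/8 t=1:−1/1 t=2:+1/8 = -3/4
3j²(2 2 2; 0 0 0) = Δ·Π!·Σ² = 2/35  (sign -1)
sum: t=0:+1/4 = 1/4
3j²(2 2 2; 2 -1 -1) = Δ·Π!·Σ² = 3/35  (sign -1)
combine: 4πI² = 125·2/35·3/35 = 30/49
take √, sign +1: I = 0.22072812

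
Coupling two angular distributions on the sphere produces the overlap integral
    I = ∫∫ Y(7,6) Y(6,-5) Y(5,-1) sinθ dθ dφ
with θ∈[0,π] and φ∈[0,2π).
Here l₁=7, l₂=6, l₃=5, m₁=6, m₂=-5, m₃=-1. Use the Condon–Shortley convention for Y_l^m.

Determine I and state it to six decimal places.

Rules hold: Σm=0, L=18 even, 1≤5≤13.
N = 15·13·11 = 2145
Δ = 8!·6!·4!/19! = 1/174594420
Racah Σ t=2..6: t=2:+1/4147200 t=3:−1/207360 t=4:+1/82944 t=5:−1/207360 t=6:+1/4147200 = 1/345600
⇒ 3j(7 6 5; 0 0 0)² = 420/46189, sgn -1
Racah Σ t=0..1: t=0:+1/29030400 t=1:−1/87091200 = 1/43545600
⇒ 3j(7 6 5; 6 -5 -1)² = 88/6783, sgn +1
4πI² = N·(3j₀)²·(3jₘ)² = 26400/104329
I = -1·√(0.253046/4π) = -0.14190396

-0.141904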